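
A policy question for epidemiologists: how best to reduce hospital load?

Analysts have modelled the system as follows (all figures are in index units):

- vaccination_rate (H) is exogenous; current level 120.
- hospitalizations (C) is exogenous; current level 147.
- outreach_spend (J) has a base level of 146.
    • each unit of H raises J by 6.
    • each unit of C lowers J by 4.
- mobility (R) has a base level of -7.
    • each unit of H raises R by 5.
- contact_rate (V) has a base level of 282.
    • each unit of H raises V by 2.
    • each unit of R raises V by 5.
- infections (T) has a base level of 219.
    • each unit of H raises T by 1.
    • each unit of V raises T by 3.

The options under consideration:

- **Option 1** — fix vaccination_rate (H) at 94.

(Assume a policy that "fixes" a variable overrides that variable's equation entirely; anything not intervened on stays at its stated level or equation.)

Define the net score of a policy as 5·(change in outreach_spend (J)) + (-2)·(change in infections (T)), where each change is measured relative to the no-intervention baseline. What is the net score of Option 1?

Baseline:
  H = 120
  C = 147
  J = 146 + 6·120 − 4·147 = 278
  R = -7 + 5·120 = 593
  V = 282 + 2·120 + 5·593 = 3487
  T = 219 + 120 + 3·3487 = 10800
Option 1 (H := 94):
  H = 94
  C = 147
  J = 146 + 6·94 − 4·147 = 122
  R = -7 + 5·94 = 463
  V = 282 + 2·94 + 5·463 = 2785
  T = 219 + 94 + 3·2785 = 8668
ΔJ = 122 − 278 = -156; ΔT = 8668 − 10800 = -2132
Score = 5·(-156) + (-2)·(-2132) = 3484

3484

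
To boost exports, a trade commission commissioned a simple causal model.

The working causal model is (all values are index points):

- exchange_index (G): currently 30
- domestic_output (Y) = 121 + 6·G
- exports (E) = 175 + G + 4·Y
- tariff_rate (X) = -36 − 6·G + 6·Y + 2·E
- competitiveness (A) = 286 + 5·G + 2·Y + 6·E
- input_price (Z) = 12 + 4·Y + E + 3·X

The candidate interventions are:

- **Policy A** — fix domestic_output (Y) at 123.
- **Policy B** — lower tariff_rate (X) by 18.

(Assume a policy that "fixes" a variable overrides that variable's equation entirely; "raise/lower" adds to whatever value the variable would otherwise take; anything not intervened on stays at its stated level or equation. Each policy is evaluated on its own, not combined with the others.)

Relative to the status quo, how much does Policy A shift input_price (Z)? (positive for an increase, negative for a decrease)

Baseline:
  G = 30
  Y = 121 + 6·30 = 301
  E = 175 + 30 + 4·301 = 1409
  X = -36 − 6·30 + 6·301 + 2·1409 = 4408
  Z = 12 + 4·301 + 1409 + 3·4408 = 15849
Policy A (Y := 123):
  G = 30
  Y = 123
  E = 175 + 30 + 4·123 = 697
  X = -36 − 6·30 + 6·123 + 2·697 = 1916
  Z = 12 + 4·123 + 697 + 3·1916 = 6949
Change in Z: 6949 − 15849 = -8900

-8900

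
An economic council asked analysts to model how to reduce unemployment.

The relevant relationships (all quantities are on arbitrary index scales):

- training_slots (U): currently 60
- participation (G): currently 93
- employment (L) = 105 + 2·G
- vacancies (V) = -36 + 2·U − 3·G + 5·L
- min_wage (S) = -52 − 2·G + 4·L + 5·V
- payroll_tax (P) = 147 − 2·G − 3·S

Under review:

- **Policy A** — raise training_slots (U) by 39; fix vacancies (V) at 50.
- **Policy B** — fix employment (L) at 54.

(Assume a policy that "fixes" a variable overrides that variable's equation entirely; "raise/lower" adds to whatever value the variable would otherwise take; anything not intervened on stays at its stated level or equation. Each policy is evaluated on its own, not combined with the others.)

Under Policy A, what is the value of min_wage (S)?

Policy A (U + 39, V := 50):
  U = 60 + 39 = 99
  G = 93
  L = 105 + 2·93 = 291
  V = 50
  S = -52 − 2·93 + 4·291 + 5·50 = 1176

1176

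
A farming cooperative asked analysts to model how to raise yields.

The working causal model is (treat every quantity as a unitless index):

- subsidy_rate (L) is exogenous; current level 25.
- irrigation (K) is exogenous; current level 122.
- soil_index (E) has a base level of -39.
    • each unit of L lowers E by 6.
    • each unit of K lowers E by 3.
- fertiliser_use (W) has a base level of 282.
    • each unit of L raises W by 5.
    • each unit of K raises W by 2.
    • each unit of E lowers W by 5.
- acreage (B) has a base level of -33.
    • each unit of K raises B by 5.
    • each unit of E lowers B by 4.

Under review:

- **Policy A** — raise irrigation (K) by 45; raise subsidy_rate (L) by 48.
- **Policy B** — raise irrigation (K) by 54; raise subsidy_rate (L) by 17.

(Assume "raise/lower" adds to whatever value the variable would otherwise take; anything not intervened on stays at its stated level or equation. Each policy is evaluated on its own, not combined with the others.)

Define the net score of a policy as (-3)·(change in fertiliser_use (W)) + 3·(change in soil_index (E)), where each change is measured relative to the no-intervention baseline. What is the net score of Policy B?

-5331

Baseline:
  L = 25
  K = 122
  E = -39 − 6·25 − 3·122 = -555
  W = 282 + 5·25 + 2·122 − 5·(-555) = 3426
Policy B (K + 54, L + 17):
  L = 25 + 17 = 42
  K = 122 + 54 = 176
  E = -39 − 6·42 − 3·176 = -819
  W = 282 + 5·42 + 2·176 − 5·(-819) = 4939
ΔW = 4939 − 3426 = 1513; ΔE = -819 − (-555) = -264
Score = (-3)·1513 + 3·(-264) = -5331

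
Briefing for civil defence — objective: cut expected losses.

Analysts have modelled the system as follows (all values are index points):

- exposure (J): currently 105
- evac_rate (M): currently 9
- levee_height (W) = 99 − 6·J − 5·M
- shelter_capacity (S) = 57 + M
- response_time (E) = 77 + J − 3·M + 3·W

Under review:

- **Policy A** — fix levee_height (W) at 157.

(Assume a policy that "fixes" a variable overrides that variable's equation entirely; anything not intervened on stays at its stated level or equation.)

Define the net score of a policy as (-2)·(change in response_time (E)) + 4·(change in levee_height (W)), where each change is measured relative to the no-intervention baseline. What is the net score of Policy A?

Baseline:
  J = 105
  M = 9
  W = 99 − 6·105 − 5·9 = -576
  E = 77 + 105 − 3·9 + 3·(-576) = -1573
Policy A (W := 157):
  J = 105
  M = 9
  W = 157
  E = 77 + 105 − 3·9 + 3·157 = 626
ΔE = 626 − (-1573) = 2199; ΔW = 157 − (-576) = 733
Score = (-2)·2199 + 4·733 = -1466

-1466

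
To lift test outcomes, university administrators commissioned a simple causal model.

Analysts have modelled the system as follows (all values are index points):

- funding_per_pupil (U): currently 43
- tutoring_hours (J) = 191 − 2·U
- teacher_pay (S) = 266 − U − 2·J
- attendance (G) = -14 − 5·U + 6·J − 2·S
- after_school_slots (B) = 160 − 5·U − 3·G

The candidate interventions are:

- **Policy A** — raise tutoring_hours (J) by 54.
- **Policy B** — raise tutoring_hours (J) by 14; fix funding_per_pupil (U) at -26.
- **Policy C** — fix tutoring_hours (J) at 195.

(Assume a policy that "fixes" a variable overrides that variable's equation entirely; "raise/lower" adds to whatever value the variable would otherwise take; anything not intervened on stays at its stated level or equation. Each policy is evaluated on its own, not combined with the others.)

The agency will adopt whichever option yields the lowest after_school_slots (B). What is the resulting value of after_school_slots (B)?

-6016

Policy A (J + 54):
  U = 43
  J = 191 − 2·43 (+54 from intervention) = 159
  S = 266 − 43 − 2·159 = -95
  G = -14 − 5·43 + 6·159 − 2·(-95) = 915
  B = 160 − 5·43 − 3·915 = -2800
Policy B (J + 14, U := -26):
  U = -26
  J = 191 − 2·(-26) (+14 from intervention) = 257
  S = 266 − (-26) − 2·257 = -222
  G = -14 − 5·(-26) + 6·257 − 2·(-222) = 2102
  B = 160 − 5·(-26) − 3·2102 = -6016
Policy C (J := 195):
  U = 43
  J = 195
  S = 266 − 43 − 2·195 = -167
  G = -14 − 5·43 + 6·195 − 2·(-167) = 1275
  B = 160 − 5·43 − 3·1275 = -3880
Comparing — Policy A: B=-2800, Policy B: B=-6016, Policy C: B=-3880. Lowest is -6016 (Policy B).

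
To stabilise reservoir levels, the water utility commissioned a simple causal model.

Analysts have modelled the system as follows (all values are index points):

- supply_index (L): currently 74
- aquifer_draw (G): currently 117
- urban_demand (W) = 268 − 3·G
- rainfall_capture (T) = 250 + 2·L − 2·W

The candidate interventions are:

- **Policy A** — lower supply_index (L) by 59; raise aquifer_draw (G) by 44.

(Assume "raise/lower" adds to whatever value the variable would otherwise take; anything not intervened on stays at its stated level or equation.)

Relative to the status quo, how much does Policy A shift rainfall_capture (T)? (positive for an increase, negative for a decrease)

146

Baseline:
  L = 74
  G = 117
  W = 268 − 3·117 = -83
  T = 250 + 2·74 − 2·(-83) = 564
Policy A (L − 59, G + 44):
  L = 74 − 59 = 15
  G = 117 + 44 = 161
  W = 268 − 3·161 = -215
  T = 250 + 2·15 − 2·(-215) = 710
Change in T: 710 − 564 = 146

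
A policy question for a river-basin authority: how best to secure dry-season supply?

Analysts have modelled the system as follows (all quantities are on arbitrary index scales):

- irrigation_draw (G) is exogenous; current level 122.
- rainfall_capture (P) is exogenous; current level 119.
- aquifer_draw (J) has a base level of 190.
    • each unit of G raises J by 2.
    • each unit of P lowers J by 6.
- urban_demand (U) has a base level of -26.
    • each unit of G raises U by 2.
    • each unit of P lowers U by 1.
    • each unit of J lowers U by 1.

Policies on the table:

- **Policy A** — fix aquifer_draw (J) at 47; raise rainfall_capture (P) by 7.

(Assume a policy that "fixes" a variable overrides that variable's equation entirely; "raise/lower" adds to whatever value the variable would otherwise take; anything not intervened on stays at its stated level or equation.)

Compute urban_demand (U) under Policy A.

Policy A (J := 47, P + 7):
  G = 122
  P = 119 + 7 = 126
  J = 47
  U = -26 + 2·122 − 126 − 47 = 45

45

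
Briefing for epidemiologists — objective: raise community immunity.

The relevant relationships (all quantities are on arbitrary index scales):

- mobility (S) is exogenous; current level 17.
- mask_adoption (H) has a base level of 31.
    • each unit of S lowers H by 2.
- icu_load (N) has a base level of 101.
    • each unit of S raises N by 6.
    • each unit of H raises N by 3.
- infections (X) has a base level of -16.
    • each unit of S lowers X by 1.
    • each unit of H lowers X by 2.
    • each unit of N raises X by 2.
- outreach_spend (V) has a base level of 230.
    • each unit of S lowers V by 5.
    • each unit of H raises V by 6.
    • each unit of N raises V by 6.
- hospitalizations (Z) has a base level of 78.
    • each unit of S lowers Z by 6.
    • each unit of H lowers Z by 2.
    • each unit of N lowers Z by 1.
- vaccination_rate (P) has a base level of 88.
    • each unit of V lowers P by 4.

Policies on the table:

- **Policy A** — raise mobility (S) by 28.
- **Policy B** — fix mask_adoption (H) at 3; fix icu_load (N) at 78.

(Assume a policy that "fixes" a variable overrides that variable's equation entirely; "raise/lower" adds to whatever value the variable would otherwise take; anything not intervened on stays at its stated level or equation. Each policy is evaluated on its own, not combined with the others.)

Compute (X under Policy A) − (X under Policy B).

Policy A (S + 28):
  S = 17 + 28 = 45
  H = 31 − 2·45 = -59
  N = 101 + 6·45 + 3·(-59) = 194
  X = -16 − 45 − 2·(-59) + 2·194 = 445
Policy B (H := 3, N := 78):
  S = 17
  H = 3
  N = 78
  X = -16 − 17 − 2·3 + 2·78 = 117
X: 445 − 117 = 328

328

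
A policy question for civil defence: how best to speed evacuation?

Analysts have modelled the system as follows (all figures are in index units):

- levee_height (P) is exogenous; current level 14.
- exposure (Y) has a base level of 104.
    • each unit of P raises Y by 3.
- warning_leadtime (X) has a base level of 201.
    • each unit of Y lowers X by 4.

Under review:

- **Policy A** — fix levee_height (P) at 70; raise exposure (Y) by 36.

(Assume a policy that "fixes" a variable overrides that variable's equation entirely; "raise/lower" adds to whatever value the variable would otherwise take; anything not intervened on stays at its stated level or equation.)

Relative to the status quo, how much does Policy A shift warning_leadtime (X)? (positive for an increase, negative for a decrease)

-816

Baseline:
  P = 14
  Y = 104 + 3·14 = 146
  X = 201 − 4·146 = -383
Policy A (P := 70, Y + 36):
  P = 70
  Y = 104 + 3·70 (+36 from intervention) = 350
  X = 201 − 4·350 = -1199
Change in X: -1199 − (-383) = -816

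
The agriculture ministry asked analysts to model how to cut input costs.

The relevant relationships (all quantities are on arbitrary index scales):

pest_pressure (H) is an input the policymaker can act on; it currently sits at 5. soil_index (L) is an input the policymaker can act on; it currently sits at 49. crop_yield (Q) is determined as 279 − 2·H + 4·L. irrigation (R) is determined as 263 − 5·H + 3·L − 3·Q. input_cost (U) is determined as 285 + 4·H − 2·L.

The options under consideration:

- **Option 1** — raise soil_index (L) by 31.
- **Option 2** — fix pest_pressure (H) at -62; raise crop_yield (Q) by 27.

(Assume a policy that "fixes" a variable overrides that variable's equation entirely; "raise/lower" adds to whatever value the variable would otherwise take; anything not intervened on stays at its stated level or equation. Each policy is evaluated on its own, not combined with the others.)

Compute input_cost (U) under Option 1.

145

Option 1 (L + 31):
  H = 5
  L = 49 + 31 = 80
  U = 285 + 4·5 − 2·80 = 145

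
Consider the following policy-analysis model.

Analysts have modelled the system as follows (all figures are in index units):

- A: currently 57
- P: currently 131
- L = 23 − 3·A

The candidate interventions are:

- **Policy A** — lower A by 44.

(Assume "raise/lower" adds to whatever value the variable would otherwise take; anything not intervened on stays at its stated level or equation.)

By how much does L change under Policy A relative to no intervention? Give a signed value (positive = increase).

Baseline:
  A = 57
  L = 23 − 3·57 = -148
Policy A (A − 44):
  A = 57 − 44 = 13
  L = 23 − 3·13 = -16
Change in L: -16 − (-148) = 132

132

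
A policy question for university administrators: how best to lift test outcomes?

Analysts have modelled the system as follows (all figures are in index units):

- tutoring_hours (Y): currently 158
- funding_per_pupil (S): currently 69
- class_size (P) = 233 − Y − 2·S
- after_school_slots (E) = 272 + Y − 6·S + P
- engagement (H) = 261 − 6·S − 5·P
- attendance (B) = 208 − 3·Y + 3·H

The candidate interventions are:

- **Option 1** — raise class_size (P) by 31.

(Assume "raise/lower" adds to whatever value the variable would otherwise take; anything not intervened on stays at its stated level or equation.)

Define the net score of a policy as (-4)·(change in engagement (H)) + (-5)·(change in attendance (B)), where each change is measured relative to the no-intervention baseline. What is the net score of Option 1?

Baseline:
  Y = 158
  S = 69
  P = 233 − 158 − 2·69 = -63
  H = 261 − 6·69 − 5·(-63) = 162
  B = 208 − 3·158 + 3·162 = 220
Option 1 (P + 31):
  Y = 158
  S = 69
  P = 233 − 158 − 2·69 (+31 from intervention) = -32
  H = 261 − 6·69 − 5·(-32) = 7
  B = 208 − 3·158 + 3·7 = -245
ΔH = 7 − 162 = -155; ΔB = -245 − 220 = -465
Score = (-4)·(-155) + (-5)·(-465) = 2945

2945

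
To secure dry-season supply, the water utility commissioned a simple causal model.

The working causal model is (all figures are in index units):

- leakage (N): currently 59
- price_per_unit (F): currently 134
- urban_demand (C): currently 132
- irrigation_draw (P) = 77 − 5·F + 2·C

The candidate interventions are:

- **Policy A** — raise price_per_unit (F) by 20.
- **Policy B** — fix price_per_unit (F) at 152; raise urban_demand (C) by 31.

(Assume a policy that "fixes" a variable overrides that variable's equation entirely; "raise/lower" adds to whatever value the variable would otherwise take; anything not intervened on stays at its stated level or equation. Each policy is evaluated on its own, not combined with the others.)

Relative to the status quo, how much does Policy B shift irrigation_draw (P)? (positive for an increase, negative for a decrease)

Baseline:
  F = 134
  C = 132
  P = 77 − 5·134 + 2·132 = -329
Policy B (F := 152, C + 31):
  F = 152
  C = 132 + 31 = 163
  P = 77 − 5·152 + 2·163 = -357
Change in P: -357 − (-329) = -28

-28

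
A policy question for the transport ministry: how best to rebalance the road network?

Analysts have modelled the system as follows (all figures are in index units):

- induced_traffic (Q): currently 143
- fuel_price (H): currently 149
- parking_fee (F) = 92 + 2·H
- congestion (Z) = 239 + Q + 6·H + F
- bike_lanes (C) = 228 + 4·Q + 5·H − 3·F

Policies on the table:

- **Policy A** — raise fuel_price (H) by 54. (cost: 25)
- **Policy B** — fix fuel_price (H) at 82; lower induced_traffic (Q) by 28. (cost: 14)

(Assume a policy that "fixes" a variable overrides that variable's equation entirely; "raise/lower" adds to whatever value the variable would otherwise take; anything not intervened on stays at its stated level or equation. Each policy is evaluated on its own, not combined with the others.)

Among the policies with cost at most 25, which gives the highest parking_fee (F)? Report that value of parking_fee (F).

498

Policy A (H + 54):
  H = 149 + 54 = 203
  F = 92 + 2·203 = 498
Policy B (H := 82, Q − 28):
  H = 82
  F = 92 + 2·82 = 256
Comparing — Policy A: F=498, Policy B: F=256. Highest is 498 (Policy A).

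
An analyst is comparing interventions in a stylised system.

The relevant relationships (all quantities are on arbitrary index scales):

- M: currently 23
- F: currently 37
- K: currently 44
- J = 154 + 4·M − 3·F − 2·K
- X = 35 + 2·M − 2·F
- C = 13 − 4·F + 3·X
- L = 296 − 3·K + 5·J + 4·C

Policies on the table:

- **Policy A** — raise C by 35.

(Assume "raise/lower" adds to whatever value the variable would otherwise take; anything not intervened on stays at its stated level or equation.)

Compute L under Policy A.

Policy A (C + 35):
  M = 23
  F = 37
  K = 44
  J = 154 + 4·23 − 3·37 − 2·44 = 47
  X = 35 + 2·23 − 2·37 = 7
  C = 13 − 4·37 + 3·7 (+35 from intervention) = -79
  L = 296 − 3·44 + 5·47 + 4·(-79) = 83

83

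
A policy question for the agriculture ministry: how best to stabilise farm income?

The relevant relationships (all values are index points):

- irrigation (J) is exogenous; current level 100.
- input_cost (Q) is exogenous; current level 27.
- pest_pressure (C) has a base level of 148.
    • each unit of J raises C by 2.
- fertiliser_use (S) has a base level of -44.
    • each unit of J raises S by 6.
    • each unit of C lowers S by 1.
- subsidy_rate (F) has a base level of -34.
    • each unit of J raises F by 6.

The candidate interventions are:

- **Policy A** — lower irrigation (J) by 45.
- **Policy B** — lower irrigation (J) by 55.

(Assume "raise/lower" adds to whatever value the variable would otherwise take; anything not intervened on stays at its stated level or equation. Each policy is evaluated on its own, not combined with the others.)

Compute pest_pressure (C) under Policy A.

Policy A (J − 45):
  J = 100 − 45 = 55
  C = 148 + 2·55 = 258

258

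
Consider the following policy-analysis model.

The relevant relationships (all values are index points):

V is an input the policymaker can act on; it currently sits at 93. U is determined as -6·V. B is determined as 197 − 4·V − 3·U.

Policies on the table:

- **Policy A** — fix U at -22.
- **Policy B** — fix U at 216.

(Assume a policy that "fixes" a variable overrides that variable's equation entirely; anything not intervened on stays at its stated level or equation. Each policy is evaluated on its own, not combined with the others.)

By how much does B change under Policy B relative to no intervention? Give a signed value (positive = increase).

Baseline:
  V = 93
  U = 0 − 6·93 = -558
  B = 197 − 4·93 − 3·(-558) = 1499
Policy B (U := 216):
  V = 93
  U = 216
  B = 197 − 4·93 − 3·216 = -823
Change in B: -823 − 1499 = -2322

-2322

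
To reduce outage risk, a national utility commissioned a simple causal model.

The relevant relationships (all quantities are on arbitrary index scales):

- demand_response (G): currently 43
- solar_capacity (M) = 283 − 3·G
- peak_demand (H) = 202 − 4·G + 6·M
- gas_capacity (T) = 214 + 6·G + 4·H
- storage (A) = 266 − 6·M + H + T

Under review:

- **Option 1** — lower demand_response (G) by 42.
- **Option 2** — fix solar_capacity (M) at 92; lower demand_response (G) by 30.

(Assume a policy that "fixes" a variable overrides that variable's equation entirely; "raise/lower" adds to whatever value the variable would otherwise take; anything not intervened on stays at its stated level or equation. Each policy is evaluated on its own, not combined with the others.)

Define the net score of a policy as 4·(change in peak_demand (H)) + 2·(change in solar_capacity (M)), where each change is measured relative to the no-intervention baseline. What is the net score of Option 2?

-1132

Baseline:
  G = 43
  M = 283 − 3·43 = 154
  H = 202 − 4·43 + 6·154 = 954
Option 2 (M := 92, G − 30):
  G = 43 − 30 = 13
  M = 92
  H = 202 − 4·13 + 6·92 = 702
ΔH = 702 − 954 = -252; ΔM = 92 − 154 = -62
Score = 4·(-252) + 2·(-62) = -1132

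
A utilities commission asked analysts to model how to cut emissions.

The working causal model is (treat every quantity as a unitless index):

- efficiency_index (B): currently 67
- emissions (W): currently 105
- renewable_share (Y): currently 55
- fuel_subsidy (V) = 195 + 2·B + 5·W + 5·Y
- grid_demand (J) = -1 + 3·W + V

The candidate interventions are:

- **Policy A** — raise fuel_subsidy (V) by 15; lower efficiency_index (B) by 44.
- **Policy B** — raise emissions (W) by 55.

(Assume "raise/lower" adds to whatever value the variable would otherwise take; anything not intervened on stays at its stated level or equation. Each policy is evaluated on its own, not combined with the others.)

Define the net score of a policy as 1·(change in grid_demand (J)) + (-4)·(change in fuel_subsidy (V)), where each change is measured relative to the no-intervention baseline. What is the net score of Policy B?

-660

Baseline:
  B = 67
  W = 105
  Y = 55
  V = 195 + 2·67 + 5·105 + 5·55 = 1129
  J = -1 + 3·105 + 1129 = 1443
Policy B (W + 55):
  B = 67
  W = 105 + 55 = 160
  Y = 55
  V = 195 + 2·67 + 5·160 + 5·55 = 1404
  J = -1 + 3·160 + 1404 = 1883
ΔJ = 1883 − 1443 = 440; ΔV = 1404 − 1129 = 275
Score = 1·440 + (-4)·275 = -660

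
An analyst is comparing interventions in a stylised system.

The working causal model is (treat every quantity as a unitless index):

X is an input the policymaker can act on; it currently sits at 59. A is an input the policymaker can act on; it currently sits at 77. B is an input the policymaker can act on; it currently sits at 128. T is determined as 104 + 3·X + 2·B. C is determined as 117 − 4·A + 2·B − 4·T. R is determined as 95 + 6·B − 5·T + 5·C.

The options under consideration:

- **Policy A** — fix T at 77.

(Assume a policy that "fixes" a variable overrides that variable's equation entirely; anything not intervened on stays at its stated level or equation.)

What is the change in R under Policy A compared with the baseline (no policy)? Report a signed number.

11500

Baseline:
  X = 59
  A = 77
  B = 128
  T = 104 + 3·59 + 2·128 = 537
  C = 117 − 4·77 + 2·128 − 4·537 = -2083
  R = 95 + 6·128 − 5·537 + 5·(-2083) = -12237
Policy A (T := 77):
  X = 59
  A = 77
  B = 128
  T = 77
  C = 117 − 4·77 + 2·128 − 4·77 = -243
  R = 95 + 6·128 − 5·77 + 5·(-243) = -737
Change in R: -737 − (-12237) = 11500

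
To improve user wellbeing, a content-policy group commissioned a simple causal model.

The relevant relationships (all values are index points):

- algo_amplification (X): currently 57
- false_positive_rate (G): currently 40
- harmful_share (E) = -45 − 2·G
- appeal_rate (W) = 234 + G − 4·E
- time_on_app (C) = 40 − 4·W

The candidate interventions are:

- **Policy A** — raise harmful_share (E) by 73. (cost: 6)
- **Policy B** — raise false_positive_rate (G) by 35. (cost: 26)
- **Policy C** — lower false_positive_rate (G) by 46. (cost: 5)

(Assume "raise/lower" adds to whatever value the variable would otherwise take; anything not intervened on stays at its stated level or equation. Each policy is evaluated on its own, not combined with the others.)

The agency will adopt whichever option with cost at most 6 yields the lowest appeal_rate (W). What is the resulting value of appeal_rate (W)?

360

Policy A (E + 73):
  G = 40
  E = -45 − 2·40 (+73 from intervention) = -52
  W = 234 + 40 − 4·(-52) = 482
Policy C (G − 46):
  G = 40 − 46 = -6
  E = -45 − 2·(-6) = -33
  W = 234 + (-6) − 4·(-33) = 360
Comparing — Policy A: W=482, Policy C: W=360. Lowest is 360 (Policy C).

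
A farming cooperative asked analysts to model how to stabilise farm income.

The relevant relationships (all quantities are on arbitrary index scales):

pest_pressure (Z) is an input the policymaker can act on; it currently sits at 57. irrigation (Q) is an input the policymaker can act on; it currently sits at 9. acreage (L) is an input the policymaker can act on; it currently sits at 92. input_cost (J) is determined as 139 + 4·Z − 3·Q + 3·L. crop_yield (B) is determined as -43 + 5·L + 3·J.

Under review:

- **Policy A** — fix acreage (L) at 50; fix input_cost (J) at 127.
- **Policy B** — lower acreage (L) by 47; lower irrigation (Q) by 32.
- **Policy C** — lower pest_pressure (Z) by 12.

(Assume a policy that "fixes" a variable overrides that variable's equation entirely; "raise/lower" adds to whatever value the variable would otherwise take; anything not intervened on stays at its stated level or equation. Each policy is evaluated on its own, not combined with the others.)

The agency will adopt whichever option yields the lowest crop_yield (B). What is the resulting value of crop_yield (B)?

588

Policy A (L := 50, J := 127):
  Z = 57
  Q = 9
  L = 50
  J = 127
  B = -43 + 5·50 + 3·127 = 588
Policy B (L − 47, Q − 32):
  Z = 57
  Q = 9 − 32 = -23
  L = 92 − 47 = 45
  J = 139 + 4·57 − 3·(-23) + 3·45 = 571
  B = -43 + 5·45 + 3·571 = 1895
Policy C (Z − 12):
  Z = 57 − 12 = 45
  Q = 9
  L = 92
  J = 139 + 4·45 − 3·9 + 3·92 = 568
  B = -43 + 5·92 + 3·568 = 2121
Comparing — Policy A: B=588, Policy B: B=1895, Policy C: B=2121. Lowest is 588 (Policy A).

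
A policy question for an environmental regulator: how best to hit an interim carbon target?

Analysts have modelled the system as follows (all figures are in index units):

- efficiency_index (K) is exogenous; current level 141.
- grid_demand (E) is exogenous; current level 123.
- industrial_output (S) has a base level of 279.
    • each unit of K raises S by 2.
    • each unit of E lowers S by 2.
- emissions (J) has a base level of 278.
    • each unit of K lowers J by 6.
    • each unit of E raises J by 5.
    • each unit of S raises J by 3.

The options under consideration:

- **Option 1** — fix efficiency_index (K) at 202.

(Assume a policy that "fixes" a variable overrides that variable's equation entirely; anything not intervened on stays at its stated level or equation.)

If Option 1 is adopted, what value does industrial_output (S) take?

Option 1 (K := 202):
  K = 202
  E = 123
  S = 279 + 2·202 − 2·123 = 437

437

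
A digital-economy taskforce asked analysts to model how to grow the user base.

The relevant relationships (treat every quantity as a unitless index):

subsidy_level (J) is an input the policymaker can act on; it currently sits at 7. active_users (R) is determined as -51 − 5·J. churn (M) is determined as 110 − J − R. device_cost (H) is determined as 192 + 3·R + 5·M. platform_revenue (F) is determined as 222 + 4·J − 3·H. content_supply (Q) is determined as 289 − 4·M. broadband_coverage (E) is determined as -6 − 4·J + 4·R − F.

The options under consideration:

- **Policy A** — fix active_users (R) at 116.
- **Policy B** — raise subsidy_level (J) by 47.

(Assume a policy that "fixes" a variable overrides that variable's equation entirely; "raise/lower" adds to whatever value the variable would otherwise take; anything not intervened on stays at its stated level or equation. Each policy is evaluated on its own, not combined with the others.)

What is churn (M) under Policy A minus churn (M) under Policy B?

-390

Policy A (R := 116):
  J = 7
  R = 116
  M = 110 − 7 − 116 = -13
Policy B (J + 47):
  J = 7 + 47 = 54
  R = -51 − 5·54 = -321
  M = 110 − 54 − (-321) = 377
M: -13 − 377 = -390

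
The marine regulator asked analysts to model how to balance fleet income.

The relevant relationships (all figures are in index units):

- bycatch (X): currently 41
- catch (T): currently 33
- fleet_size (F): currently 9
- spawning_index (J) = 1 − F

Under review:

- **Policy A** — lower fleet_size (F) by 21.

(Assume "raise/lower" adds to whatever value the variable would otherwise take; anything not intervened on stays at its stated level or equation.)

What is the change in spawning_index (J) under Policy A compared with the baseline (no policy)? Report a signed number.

Baseline:
  F = 9
  J = 1 − 9 = -8
Policy A (F − 21):
  F = 9 − 21 = -12
  J = 1 − (-12) = 13
Change in J: 13 − (-8) = 21

21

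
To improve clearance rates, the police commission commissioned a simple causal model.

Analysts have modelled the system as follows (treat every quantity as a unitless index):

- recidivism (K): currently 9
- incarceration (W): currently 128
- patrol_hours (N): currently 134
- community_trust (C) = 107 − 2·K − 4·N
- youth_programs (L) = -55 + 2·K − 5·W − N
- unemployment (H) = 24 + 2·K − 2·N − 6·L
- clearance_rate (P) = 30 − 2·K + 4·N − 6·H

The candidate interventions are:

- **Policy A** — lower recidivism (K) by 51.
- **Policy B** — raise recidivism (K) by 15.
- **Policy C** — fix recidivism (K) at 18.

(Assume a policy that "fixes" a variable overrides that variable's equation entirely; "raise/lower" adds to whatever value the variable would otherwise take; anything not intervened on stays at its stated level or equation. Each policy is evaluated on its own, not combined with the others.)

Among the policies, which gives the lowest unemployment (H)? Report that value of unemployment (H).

Policy A (K − 51):
  K = 9 − 51 = -42
  W = 128
  N = 134
  L = -55 + 2·(-42) − 5·128 − 134 = -913
  H = 24 + 2·(-42) − 2·134 − 6·(-913) = 5150
Policy B (K + 15):
  K = 9 + 15 = 24
  W = 128
  N = 134
  L = -55 + 2·24 − 5·128 − 134 = -781
  H = 24 + 2·24 − 2·134 − 6·(-781) = 4490
Policy C (K := 18):
  K = 18
  W = 128
  N = 134
  L = -55 + 2·18 − 5·128 − 134 = -793
  H = 24 + 2·18 − 2·134 − 6·(-793) = 4550
Comparing — Policy A: H=5150, Policy B: H=4490, Policy C: H=4550. Lowest is 4490 (Policy B).

4490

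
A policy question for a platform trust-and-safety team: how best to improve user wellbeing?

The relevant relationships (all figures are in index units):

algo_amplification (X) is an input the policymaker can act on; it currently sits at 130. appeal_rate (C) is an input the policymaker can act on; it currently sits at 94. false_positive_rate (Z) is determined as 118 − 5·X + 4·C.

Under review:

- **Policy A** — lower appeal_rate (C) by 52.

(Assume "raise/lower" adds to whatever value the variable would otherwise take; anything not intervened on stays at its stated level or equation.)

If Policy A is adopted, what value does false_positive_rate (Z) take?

Policy A (C − 52):
  X = 130
  C = 94 − 52 = 42
  Z = 118 − 5·130 + 4·42 = -364

-364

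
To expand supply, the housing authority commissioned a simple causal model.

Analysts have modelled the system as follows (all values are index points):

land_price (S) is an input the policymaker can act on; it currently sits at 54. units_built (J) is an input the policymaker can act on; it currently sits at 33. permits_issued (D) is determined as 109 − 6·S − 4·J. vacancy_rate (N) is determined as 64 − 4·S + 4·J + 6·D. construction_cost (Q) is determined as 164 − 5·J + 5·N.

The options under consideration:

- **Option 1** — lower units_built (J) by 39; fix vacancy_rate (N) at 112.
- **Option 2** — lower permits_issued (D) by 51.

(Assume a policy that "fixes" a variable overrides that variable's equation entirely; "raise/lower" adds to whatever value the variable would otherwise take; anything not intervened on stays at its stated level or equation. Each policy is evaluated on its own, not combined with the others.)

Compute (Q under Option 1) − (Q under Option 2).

12795

Option 1 (J − 39, N := 112):
  S = 54
  J = 33 − 39 = -6
  D = 109 − 6·54 − 4·(-6) = -191
  N = 112
  Q = 164 − 5·(-6) + 5·112 = 754
Option 2 (D − 51):
  S = 54
  J = 33
  D = 109 − 6·54 − 4·33 (−51 from intervention) = -398
  N = 64 − 4·54 + 4·33 + 6·(-398) = -2408
  Q = 164 − 5·33 + 5·(-2408) = -12041
Q: 754 − (-12041) = 12795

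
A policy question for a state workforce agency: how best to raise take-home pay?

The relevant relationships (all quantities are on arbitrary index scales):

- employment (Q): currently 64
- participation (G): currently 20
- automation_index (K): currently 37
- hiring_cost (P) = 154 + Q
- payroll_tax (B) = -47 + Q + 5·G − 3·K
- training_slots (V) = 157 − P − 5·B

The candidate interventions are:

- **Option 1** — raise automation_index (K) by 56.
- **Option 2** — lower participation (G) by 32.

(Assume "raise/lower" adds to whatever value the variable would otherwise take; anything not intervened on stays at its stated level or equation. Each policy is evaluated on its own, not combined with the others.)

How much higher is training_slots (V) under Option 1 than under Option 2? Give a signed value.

40

Option 1 (K + 56):
  Q = 64
  G = 20
  K = 37 + 56 = 93
  P = 154 + 64 = 218
  B = -47 + 64 + 5·20 − 3·93 = -162
  V = 157 − 218 − 5·(-162) = 749
Option 2 (G − 32):
  Q = 64
  G = 20 − 32 = -12
  K = 37
  P = 154 + 64 = 218
  B = -47 + 64 + 5·(-12) − 3·37 = -154
  V = 157 − 218 − 5·(-154) = 709
V: 749 − 709 = 40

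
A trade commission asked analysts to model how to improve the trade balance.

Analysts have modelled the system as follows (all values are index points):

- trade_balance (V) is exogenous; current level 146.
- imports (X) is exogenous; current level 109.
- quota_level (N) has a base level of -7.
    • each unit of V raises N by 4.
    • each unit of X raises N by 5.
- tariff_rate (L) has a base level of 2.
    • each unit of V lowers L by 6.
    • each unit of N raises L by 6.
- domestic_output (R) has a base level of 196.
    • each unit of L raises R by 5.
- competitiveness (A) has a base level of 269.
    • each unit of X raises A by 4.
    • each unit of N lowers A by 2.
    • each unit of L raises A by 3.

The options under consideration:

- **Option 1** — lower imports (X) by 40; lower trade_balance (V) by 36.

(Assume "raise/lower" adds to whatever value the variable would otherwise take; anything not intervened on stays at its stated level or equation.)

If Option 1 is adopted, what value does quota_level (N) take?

Option 1 (X − 40, V − 36):
  V = 146 − 36 = 110
  X = 109 − 40 = 69
  N = -7 + 4·110 + 5·69 = 778

778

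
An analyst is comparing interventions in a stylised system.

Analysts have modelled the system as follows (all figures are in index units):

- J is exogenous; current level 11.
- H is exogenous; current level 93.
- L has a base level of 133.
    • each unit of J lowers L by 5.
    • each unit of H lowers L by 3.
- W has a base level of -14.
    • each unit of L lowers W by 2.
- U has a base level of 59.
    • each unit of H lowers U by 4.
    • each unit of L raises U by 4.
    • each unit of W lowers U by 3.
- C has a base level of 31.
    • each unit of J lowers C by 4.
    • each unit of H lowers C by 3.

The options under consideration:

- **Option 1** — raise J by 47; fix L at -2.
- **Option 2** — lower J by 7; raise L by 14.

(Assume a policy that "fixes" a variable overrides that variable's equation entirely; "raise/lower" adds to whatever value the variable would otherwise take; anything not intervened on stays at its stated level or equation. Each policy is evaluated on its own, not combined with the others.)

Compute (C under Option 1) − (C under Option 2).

-216

Option 1 (J + 47, L := -2):
  J = 11 + 47 = 58
  H = 93
  C = 31 − 4·58 − 3·93 = -480
Option 2 (J − 7, L + 14):
  J = 11 − 7 = 4
  H = 93
  C = 31 − 4·4 − 3·93 = -264
C: -480 − (-264) = -216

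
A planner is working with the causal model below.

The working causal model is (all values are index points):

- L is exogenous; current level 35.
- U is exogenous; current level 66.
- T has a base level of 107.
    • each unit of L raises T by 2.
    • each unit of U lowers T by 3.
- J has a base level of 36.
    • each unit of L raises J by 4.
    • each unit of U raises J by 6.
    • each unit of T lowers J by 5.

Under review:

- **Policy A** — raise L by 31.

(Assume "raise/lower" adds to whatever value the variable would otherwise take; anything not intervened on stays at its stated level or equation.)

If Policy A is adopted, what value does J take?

491

Policy A (L + 31):
  L = 35 + 31 = 66
  U = 66
  T = 107 + 2·66 − 3·66 = 41
  J = 36 + 4·66 + 6·66 − 5·41 = 491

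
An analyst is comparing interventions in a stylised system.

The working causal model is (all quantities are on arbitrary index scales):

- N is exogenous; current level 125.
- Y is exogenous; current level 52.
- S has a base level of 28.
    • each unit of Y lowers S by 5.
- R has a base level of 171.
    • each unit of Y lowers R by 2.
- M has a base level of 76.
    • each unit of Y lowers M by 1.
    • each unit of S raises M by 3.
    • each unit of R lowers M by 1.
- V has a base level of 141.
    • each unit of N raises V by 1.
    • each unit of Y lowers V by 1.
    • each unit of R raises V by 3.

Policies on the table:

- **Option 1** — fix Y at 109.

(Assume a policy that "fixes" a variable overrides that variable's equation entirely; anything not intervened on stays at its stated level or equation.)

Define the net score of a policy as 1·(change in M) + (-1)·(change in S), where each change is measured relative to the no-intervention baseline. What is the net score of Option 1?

Baseline:
  Y = 52
  S = 28 − 5·52 = -232
  R = 171 − 2·52 = 67
  M = 76 − 52 + 3·(-232) − 67 = -739
Option 1 (Y := 109):
  Y = 109
  S = 28 − 5·109 = -517
  R = 171 − 2·109 = -47
  M = 76 − 109 + 3·(-517) − (-47) = -1537
ΔM = -1537 − (-739) = -798; ΔS = -517 − (-232) = -285
Score = 1·(-798) + (-1)·(-285) = -513

-513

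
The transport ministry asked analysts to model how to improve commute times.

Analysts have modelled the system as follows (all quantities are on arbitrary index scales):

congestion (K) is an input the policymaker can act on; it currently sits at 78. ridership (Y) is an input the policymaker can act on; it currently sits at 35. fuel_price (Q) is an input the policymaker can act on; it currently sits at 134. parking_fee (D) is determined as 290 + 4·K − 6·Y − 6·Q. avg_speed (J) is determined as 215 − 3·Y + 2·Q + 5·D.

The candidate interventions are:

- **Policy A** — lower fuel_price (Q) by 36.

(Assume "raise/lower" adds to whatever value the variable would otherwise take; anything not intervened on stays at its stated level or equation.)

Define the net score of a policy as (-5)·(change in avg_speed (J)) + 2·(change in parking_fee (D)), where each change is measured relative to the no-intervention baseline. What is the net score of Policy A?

-4608

Baseline:
  K = 78
  Y = 35
  Q = 134
  D = 290 + 4·78 − 6·35 − 6·134 = -412
  J = 215 − 3·35 + 2·134 + 5·(-412) = -1682
Policy A (Q − 36):
  K = 78
  Y = 35
  Q = 134 − 36 = 98
  D = 290 + 4·78 − 6·35 − 6·98 = -196
  J = 215 − 3·35 + 2·98 + 5·(-196) = -674
ΔJ = -674 − (-1682) = 1008; ΔD = -196 − (-412) = 216
Score = (-5)·1008 + 2·216 = -4608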